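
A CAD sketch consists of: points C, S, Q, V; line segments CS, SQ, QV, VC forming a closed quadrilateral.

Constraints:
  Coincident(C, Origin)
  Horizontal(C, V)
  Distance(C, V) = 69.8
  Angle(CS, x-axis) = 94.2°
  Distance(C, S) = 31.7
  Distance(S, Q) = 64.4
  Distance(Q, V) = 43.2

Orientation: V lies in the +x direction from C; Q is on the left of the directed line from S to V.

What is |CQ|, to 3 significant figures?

74.4

Checks: |SQ| = 64.40 ✓; |QV| = 43.20 ✓.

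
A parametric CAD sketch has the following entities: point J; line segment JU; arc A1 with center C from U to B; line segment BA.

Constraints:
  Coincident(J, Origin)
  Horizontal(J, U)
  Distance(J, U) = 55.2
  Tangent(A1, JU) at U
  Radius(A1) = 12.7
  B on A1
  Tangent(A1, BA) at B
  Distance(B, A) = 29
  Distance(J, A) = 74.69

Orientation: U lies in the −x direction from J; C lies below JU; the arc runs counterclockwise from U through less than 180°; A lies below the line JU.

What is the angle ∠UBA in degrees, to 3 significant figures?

128°

Checks: ∠(CU, UJ) = 90.00° ✓; |CU| = 12.70 ✓; |CB| = 12.70 ✓; ∠(CB, BA) = 90.00° ✓; |BA| = 29.00 ✓; |JA| = 74.69 ✓.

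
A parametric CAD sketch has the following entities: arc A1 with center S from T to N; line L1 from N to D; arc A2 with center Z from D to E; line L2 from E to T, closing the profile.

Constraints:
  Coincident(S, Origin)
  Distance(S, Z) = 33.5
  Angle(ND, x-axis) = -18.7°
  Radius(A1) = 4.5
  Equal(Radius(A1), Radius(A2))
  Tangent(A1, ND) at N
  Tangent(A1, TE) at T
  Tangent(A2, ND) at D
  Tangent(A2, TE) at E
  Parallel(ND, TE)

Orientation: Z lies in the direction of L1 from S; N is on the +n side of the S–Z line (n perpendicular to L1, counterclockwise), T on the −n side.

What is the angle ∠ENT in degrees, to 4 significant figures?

74.96°

Tangency of A1 to both parallel lines with radius 4.5 puts N and T at S ± 4.5·n: N = (1.443, 4.262), T = (-1.443, -4.262). Equal radii place D and E the same way about Z: D = Z + 4.5·n = (33.17, -6.478), E = Z − 4.5·n = (30.29, -15.00). Then cos ∠ENT = NE·NT / (|NE||NT|), giving 74.96°.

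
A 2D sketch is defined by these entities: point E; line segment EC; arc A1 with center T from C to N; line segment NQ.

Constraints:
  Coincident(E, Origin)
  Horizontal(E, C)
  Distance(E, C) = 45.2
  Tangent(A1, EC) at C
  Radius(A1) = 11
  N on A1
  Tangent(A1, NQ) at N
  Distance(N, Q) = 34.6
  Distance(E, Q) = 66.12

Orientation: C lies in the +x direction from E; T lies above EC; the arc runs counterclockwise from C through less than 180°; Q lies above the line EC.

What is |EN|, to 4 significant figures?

57.51

E is at the origin; E and C share the same y with |EC| = 45.2 and C on the +x side, so C = (45.20, 0.000). Tangency of A1 to EC means the radius TC is perpendicular to EC, so T = C + (0, 11) = (45.20, 11.00). Since TN ⟂ NQ (tangency), |TQ| = √(11.0² + 34.6²) = 36.31 regardless of where N sits on A1. So Q lies on both circle(E, 66.12) and circle(T, 36.31); the above-EC intersection is Q = (46.21, 47.29). N is the foot of the tangent from Q: N = (55.77, 14.04).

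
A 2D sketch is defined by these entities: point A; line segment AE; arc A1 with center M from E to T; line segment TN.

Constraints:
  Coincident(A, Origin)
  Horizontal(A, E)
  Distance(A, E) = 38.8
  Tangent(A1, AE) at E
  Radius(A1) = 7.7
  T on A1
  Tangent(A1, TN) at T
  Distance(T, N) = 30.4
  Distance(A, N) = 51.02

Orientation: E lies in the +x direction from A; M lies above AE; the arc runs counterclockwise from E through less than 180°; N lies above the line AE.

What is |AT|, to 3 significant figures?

47.1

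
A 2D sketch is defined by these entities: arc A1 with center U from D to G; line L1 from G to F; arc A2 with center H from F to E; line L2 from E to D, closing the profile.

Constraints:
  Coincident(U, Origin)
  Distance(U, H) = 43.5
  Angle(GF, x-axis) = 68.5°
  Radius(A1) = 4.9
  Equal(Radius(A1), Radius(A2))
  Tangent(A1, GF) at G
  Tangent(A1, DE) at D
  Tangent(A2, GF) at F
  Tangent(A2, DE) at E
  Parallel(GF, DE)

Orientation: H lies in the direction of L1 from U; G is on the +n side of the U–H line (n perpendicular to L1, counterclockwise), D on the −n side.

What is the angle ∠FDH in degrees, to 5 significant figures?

6.2691°

The slot axis is L1's direction at 68.5°, so u = (cos 68.5°, sin 68.5°) = (0.36650, 0.93042) and n = (−sin 68.5°, cos 68.5°) = (-0.93042, 0.36650). U is at the origin and H lies 43.5 along u from U, so H = 43.5·u = (15.943, 40.473). Tangency of A1 to both parallel lines with radius 4.9 puts G and D at U ± 4.9·n: G = (-4.5590, 1.7959), D = (4.5590, -1.7959). Equal radii place F and E the same way about H: F = H + 4.9·n = (11.384, 42.269), E = H − 4.9·n = (20.502, 38.677). Then cos ∠FDH = DF·DH / (|DF||DH|), giving 6.2691°.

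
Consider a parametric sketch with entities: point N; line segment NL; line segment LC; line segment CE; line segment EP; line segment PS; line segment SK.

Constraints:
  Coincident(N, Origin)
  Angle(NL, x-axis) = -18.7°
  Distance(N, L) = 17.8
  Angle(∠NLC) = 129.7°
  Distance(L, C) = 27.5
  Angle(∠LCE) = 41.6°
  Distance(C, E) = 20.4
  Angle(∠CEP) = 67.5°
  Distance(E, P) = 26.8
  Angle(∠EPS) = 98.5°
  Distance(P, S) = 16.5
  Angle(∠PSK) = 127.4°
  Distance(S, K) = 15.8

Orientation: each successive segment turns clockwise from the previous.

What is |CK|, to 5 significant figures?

13.663

∠EPS = 98.5° gives PS at -41.400° from the x-axis; with |PS| = 16.5, S = (41.481, -15.641). ∠PSK = 127.4° gives SK at -94.000° from the x-axis; with |SK| = 15.8, K = (40.379, -31.403). Then |CK| = |K − C| = 13.663.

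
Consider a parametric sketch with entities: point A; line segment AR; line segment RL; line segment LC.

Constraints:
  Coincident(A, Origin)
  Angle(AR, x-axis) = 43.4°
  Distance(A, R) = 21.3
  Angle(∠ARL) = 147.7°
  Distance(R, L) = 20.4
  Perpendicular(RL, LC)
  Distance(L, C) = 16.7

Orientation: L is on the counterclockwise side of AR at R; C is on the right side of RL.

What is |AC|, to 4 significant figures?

47.58

A is at the origin; AR runs at 43.4° with length 21.3, so R = 21.3·(cos 43.4°, sin 43.4°) = (15.48, 14.63). ∠ARL = 147.7°, so RL runs at 43.4° + (180° − 147.7°) = 75.70° from the x-axis; with |RL| = 20.4, L = R + 20.4·(cos 75.70°, sin 75.70°) = (20.51, 34.40). RL is perpendicular to LC; with |LC| = 16.7 on the right of RL, C = L + 16.7·(0.9690, -0.2470) = (36.70, 30.28). Then |AC| = |C − A| = 47.58.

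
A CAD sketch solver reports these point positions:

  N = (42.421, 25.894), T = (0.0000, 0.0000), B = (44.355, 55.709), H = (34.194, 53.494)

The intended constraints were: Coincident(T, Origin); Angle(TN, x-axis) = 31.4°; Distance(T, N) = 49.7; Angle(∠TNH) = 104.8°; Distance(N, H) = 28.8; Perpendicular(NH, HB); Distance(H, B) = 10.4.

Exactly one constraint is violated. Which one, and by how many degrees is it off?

Perpendicular(NH, HB) — off by 4.30°.

T = (0.00, 0.00) ✓; TN at 31.40° ✓; |TN| = 49.70 ✓; ∠TNH = 104.8° ✓; |NH| = 28.80 ✓; ∠(NH, HB) = 94.30° ✗; |HB| = 10.40 ✓.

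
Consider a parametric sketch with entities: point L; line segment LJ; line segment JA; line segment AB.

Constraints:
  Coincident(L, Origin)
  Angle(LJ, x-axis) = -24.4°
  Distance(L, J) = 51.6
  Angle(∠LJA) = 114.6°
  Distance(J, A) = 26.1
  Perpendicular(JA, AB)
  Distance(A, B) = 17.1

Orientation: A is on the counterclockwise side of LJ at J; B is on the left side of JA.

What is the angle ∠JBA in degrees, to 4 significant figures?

56.77°

L is at the origin; LJ runs at -24.4° with length 51.6, so J = 51.6·(cos -24.4°, sin -24.4°) = (46.99, -21.32). ∠LJA = 114.6°, so JA runs at -24.4° + (180° − 114.6°) = 41.00° from the x-axis; with |JA| = 26.1, A = J + 26.1·(cos 41.00°, sin 41.00°) = (66.69, -4.193). The perpendicularity gives AB at right angles to JA; with |AB| = 17.1 on the left of JA, B = A + 17.1·(-0.6561, 0.7547) = (55.47, 8.712). Then cos ∠JBA = BJ·BA / (|BJ||BA|), giving 56.77°.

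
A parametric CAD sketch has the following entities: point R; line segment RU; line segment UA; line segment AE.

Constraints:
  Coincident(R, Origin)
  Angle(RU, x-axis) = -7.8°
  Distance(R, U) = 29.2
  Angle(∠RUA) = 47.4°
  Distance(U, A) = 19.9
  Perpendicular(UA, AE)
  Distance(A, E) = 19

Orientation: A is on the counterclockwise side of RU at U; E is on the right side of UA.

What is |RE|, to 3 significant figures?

40.5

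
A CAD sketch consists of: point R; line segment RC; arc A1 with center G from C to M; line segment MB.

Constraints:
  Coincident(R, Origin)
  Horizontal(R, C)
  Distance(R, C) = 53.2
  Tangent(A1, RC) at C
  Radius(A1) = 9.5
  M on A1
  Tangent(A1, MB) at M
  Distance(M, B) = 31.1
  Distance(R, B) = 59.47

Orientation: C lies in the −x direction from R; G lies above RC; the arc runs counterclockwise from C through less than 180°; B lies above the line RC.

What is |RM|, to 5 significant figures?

44.709

Checks: |GM| = 9.500 ✓; ∠(GM, MB) = 90.00° ✓; |MB| = 31.10 ✓; |RB| = 59.47 ✓.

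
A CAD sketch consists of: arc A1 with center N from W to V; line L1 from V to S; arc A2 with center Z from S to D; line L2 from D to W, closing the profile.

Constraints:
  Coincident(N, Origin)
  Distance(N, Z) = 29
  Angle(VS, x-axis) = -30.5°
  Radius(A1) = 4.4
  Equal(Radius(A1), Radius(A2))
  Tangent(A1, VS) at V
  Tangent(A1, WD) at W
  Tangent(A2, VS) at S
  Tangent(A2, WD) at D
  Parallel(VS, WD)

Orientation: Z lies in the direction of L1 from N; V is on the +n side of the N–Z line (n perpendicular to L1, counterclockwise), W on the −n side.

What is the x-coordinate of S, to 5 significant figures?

27.220

The slot axis is L1's direction at -30.5°, so u = (cos -30.5°, sin -30.5°) = (0.86163, -0.50754) and n = (−sin -30.5°, cos -30.5°) = (0.50754, 0.86163). N is at the origin and Z lies 29.0 along u from N, so Z = 29.0·u = (24.987, -14.719). Tangency of A1 to both parallel lines with radius 4.4 puts V and W at N ± 4.4·n: V = (2.2332, 3.7912), W = (-2.2332, -3.7912). Equal radii place S and D the same way about Z: S = Z + 4.4·n = (27.220, -10.927), D = Z − 4.4·n = (22.754, -18.510). So S.x = 27.220.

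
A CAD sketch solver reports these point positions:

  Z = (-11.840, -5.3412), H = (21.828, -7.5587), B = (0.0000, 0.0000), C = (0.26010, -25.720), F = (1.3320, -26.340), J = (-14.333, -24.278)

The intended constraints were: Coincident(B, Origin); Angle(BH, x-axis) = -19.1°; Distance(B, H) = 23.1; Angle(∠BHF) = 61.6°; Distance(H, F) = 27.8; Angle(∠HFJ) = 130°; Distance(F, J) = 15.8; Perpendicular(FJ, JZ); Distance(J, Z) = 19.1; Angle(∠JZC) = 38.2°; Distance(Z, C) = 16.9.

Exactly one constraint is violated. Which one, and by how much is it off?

Distance(Z, C) = 16.9 — off by 6.80.

B = (0.00, 0.00) ✓; BH at -19.10° ✓; |BH| = 23.10 ✓; ∠BHF = 61.60° ✓; |HF| = 27.80 ✓; ∠HFJ = 130.0° ✓; |FJ| = 15.80 ✓; ∠(FJ, JZ) = 90.00° ✓; |JZ| = 19.10 ✓; ∠JZC = 38.20° ✓; |ZC| = 23.70 ✗.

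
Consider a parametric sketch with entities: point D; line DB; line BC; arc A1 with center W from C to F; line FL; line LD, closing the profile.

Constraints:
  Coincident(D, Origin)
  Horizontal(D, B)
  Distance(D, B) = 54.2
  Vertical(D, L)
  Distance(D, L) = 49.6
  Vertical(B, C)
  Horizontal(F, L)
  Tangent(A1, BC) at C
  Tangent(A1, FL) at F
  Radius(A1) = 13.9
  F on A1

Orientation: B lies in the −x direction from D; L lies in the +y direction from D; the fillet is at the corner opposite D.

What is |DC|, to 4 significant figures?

64.90

The virtual corner opposite D is at (-54.20, 49.60). Since A1 is tangent to BC there, WC ⟂ BC and tangency of A1 to FL means the radius WF is perpendicular to FL, with radius 13.9, so the center W sits 13.9 in from both sides at W = (-40.30, 35.70). That places the tangent points at C = (-54.20, 35.70) on BC and F = (-40.30, 49.60) on FL. Then |DC| = |C − D| = 64.90.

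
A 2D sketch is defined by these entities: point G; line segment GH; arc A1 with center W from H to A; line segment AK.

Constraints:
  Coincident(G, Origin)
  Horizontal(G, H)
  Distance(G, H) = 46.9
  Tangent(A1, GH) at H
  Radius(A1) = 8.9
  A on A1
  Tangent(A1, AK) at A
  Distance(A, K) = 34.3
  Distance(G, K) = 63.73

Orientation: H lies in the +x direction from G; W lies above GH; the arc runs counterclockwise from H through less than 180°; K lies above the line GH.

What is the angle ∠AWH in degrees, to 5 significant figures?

106.33°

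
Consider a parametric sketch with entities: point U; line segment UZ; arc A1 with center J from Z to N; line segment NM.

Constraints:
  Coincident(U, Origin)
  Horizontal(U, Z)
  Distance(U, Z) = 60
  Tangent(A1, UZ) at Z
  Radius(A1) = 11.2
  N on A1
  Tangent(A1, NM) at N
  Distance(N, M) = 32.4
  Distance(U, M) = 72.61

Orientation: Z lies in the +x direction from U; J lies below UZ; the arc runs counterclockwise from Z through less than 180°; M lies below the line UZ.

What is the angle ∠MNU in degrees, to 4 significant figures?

119.3°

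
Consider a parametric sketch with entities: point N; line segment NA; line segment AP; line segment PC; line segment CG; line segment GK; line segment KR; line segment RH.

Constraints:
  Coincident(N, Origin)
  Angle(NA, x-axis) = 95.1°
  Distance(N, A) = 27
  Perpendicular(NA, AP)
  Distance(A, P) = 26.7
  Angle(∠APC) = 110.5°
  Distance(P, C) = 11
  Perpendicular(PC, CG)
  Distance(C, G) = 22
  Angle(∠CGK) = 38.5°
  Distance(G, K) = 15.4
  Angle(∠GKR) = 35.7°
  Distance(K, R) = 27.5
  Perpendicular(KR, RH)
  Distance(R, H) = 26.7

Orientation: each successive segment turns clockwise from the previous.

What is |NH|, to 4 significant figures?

9.838

∠GKR = 35.7° gives KR at -80.20° from the x-axis; with |KR| = 27.5, R = (20.51, -3.405). KR ⟂ RH, so RH runs at -170.2°; with |RH| = 26.7, H = (-5.796, -7.950). Then |NH| = |H − N| = 9.838.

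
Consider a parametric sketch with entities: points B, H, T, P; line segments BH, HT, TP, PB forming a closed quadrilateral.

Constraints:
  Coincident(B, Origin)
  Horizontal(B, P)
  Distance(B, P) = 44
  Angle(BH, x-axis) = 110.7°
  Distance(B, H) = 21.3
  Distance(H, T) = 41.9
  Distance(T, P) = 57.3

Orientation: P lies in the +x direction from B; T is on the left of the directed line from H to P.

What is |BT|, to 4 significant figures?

55.43

Checks: |HT| = 41.90 ✓; |TP| = 57.30 ✓.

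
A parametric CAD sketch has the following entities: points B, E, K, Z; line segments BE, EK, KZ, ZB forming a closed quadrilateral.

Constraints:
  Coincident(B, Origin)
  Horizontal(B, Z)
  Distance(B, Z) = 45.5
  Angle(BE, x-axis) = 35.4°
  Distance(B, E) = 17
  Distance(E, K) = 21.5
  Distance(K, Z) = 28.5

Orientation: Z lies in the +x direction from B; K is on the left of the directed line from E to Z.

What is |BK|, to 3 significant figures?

38.5

Checks: |EK| = 21.50 ✓; |KZ| = 28.50 ✓.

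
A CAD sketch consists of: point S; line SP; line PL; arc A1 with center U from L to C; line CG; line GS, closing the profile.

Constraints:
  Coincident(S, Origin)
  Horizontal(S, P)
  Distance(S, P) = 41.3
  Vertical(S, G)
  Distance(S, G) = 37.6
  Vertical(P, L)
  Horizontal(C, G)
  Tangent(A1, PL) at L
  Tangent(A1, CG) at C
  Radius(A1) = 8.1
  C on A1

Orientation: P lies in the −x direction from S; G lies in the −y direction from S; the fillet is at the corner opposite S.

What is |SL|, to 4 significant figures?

50.75

S is at the origin; S and P share the same y with |SP| = 41.3 and P on the −x side, so P = (-41.30, 0.000). S and G share the same x with |SG| = 37.6 and G on the −y side, so G = (0.000, -37.60). The virtual corner opposite S is at (-41.30, -37.60). The tangent condition forces UL to be normal to PL and tangency of A1 to CG means the radius UC is perpendicular to CG, with radius 8.1, so the center U sits 8.1 in from both sides at U = (-33.20, -29.50). That places the tangent points at L = (-41.30, -29.50) on PL and C = (-33.20, -37.60) on CG. Then |SL| = |L − S| = 50.75.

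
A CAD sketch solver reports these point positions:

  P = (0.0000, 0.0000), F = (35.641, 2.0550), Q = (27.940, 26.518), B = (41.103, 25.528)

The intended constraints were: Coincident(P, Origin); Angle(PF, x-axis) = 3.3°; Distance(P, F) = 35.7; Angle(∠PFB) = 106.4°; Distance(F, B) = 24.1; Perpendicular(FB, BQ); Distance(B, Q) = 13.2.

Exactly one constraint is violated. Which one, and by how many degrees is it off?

Perpendicular(FB, BQ) — off by 8.80°.

P = (0.00, 0.00) ✓; PF at 3.300° ✓; |PF| = 35.70 ✓; ∠PFB = 106.4° ✓; |FB| = 24.10 ✓; ∠(FB, BQ) = 98.80° ✗; |BQ| = 13.20 ✓.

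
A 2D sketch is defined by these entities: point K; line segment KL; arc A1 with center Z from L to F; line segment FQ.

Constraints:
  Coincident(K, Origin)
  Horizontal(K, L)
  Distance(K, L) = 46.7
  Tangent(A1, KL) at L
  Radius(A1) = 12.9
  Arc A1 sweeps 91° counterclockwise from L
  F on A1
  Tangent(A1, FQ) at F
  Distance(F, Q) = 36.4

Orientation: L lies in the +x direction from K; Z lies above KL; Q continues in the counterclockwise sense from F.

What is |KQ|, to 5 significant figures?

76.999

K is at the origin; K and L share the same y with |KL| = 46.7 and L on the +x side, so L = (46.700, 0.0000). A1 meets KL tangentially, so ZL is at right angles to KL, so Z = L + (0, 12.9) = (46.700, 12.900). On A1, L sits at bearing -90° from Z; a 91° counterclockwise sweep puts F at bearing 1°, so F = Z + 12.9·(cos 1°, sin 1°) = (59.598, 13.125). The tangent condition forces ZF to be normal to FQ, so FQ runs along (−sin 1°, cos 1°); with |FQ| = 36.4, Q = (58.963, 49.520). Then |KQ| = |Q − K| = 76.999.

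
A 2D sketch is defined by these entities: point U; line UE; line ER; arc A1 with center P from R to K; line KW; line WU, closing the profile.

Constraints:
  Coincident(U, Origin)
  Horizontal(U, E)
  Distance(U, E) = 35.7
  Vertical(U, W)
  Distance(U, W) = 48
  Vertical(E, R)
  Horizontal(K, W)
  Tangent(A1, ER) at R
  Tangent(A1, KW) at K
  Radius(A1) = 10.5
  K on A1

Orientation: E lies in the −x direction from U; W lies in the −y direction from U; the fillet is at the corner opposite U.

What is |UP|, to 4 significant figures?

45.18

U and W share the same x with |UW| = 48.0 and W on the −y side, so W = (0.000, -48.00). The virtual corner opposite U is at (-35.70, -48.00). Tangency of A1 to ER means the radius PR is perpendicular to ER and since A1 is tangent to KW there, PK ⟂ KW, with radius 10.5, so the center P sits 10.5 in from both sides at P = (-25.20, -37.50). Then |UP| = |P − U| = 45.18.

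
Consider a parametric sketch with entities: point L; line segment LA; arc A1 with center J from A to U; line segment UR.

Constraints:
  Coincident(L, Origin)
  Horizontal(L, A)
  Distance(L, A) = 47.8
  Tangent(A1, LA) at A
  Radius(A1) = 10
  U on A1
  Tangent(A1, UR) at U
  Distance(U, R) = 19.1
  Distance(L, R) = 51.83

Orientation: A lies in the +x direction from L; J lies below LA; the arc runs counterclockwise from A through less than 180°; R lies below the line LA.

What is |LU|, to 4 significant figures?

39.84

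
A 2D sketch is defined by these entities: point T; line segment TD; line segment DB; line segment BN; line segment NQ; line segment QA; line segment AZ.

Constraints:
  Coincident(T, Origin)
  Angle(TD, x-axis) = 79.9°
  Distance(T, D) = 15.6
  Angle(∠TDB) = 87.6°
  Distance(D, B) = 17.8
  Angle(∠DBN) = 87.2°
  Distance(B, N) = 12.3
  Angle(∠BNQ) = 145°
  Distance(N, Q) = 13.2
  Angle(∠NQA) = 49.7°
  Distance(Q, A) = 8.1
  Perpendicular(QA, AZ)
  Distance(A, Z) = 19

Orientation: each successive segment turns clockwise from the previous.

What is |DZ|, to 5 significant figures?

28.209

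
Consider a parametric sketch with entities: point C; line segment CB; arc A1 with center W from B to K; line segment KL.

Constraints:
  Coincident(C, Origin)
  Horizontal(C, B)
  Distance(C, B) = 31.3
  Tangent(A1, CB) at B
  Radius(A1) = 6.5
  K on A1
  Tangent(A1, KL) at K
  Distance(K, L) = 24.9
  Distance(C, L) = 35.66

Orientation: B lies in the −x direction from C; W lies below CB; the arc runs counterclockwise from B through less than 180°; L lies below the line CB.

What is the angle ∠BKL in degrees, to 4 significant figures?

114.6°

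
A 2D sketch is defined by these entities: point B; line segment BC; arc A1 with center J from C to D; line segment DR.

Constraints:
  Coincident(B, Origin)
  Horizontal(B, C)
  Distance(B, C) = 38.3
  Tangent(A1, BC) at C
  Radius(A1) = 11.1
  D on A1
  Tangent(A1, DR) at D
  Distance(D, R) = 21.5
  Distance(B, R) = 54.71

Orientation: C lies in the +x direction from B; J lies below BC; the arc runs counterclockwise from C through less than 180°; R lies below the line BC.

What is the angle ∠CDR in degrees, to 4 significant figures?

116.9°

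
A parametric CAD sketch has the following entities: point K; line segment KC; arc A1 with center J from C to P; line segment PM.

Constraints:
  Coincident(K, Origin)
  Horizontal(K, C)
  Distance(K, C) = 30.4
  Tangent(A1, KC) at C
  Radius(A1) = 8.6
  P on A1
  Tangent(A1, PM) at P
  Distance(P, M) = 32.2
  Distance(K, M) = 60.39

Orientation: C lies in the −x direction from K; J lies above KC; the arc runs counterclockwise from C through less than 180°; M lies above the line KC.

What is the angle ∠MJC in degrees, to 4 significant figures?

148.9°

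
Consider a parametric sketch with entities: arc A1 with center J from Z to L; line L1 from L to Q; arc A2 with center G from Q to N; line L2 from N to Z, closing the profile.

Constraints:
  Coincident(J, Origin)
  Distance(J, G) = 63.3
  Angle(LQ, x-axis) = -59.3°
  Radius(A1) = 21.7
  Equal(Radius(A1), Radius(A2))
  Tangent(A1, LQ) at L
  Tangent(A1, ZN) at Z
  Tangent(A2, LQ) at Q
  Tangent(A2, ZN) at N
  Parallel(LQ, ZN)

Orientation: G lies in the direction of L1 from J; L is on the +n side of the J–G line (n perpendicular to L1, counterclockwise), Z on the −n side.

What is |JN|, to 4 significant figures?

66.92

The slot axis is L1's direction at -59.3°, so u = (cos -59.3°, sin -59.3°) = (0.5105, -0.8599) and n = (−sin -59.3°, cos -59.3°) = (0.8599, 0.5105). J is at the origin and G lies 63.3 along u from J, so G = 63.3·u = (32.32, -54.43). Tangency of A1 to both parallel lines with radius 21.7 puts L and Z at J ± 21.7·n: L = (18.66, 11.08), Z = (-18.66, -11.08). Equal radii place Q and N the same way about G: Q = G + 21.7·n = (50.98, -43.35), N = G − 21.7·n = (13.66, -65.51). Then |JN| = |N − J| = 66.92.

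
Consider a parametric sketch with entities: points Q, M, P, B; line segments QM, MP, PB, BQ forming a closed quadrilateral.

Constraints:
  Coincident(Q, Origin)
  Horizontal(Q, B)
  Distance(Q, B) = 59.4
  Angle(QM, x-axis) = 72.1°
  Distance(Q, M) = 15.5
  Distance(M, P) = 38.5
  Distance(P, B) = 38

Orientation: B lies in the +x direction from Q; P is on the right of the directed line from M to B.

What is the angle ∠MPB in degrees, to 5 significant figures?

95.420°

Q is at the origin; QB is horizontal with |QB| = 59.4 and B in +x, so B = (59.4, 0). QM runs at 72.1° with |QM| = 15.5, so M = (4.7640, 14.750). P is determined by |MP| = 38.5 and |PB| = 38.0 together: it lies at the intersection of circle(M, 38.5) and circle(B, 38.0). With |MB| = 56.592, the foot of the radical line on MB is 28.634 from M and the perpendicular offset is √(38.5² − 28.634²) = 25.736. Taking the right-of-MB solution: P = (25.701, -17.560).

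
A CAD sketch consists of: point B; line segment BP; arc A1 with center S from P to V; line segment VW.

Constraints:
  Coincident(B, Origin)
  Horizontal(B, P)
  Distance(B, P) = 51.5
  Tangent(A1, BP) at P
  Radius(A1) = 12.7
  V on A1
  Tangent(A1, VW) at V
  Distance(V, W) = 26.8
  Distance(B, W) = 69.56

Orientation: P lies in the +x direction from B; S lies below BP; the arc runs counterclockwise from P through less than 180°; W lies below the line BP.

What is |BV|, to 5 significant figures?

45.288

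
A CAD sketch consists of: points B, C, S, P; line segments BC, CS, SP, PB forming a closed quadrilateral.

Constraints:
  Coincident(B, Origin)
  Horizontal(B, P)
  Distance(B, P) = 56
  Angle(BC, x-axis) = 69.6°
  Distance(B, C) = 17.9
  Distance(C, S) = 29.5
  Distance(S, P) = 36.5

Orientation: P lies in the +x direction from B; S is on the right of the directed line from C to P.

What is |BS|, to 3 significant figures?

22.5

Checks: |CS| = 29.50 ✓; |SP| = 36.50 ✓.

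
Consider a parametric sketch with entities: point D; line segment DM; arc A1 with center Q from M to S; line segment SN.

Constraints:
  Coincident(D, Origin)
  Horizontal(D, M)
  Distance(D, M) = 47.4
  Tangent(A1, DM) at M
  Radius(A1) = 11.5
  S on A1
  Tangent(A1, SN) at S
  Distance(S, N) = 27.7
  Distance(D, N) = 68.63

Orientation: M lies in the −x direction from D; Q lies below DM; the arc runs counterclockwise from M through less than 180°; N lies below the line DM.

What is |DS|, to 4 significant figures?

60.21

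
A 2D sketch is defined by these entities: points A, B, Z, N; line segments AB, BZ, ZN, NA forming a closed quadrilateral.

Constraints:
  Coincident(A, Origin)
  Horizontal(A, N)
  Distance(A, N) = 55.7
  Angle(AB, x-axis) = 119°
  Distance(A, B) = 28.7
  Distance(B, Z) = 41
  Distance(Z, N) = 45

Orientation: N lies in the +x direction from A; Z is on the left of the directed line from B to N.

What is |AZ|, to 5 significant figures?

42.814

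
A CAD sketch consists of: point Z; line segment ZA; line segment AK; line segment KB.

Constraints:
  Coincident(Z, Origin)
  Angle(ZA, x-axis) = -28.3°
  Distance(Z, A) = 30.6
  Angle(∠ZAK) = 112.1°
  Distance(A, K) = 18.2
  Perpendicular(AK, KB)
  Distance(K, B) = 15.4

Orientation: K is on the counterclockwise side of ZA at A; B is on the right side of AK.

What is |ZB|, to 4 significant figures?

52.89

Z is at the origin; ZA runs at -28.3° with length 30.6, so A = 30.6·(cos -28.3°, sin -28.3°) = (26.94, -14.51). ∠ZAK = 112.1°, so AK runs at -28.3° + (180° − 112.1°) = 39.60° from the x-axis; with |AK| = 18.2, K = A + 18.2·(cos 39.60°, sin 39.60°) = (40.97, -2.906). AK is perpendicular to KB; with |KB| = 15.4 on the right of AK, B = K + 15.4·(0.6374, -0.7705) = (50.78, -14.77). Then |ZB| = |B − Z| = 52.89.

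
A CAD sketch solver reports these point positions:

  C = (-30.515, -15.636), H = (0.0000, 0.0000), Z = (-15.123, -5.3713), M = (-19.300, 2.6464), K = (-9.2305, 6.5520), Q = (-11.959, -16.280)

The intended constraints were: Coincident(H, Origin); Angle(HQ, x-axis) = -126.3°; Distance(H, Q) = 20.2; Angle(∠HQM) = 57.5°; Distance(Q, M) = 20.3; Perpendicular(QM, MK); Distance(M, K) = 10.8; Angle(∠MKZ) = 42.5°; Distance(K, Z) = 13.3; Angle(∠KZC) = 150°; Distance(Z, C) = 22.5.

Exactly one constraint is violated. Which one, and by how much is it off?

Distance(Z, C) = 22.5 — off by 4.00.

H = (0.00, 0.00) ✓; HQ at -126.3° ✓; |HQ| = 20.20 ✓; ∠HQM = 57.50° ✓; |QM| = 20.30 ✓; ∠(QM, MK) = 90.00° ✓; |MK| = 10.80 ✓; ∠MKZ = 42.50° ✓; |KZ| = 13.30 ✓; ∠KZC = 150.0° ✓; |ZC| = 18.50 ✗.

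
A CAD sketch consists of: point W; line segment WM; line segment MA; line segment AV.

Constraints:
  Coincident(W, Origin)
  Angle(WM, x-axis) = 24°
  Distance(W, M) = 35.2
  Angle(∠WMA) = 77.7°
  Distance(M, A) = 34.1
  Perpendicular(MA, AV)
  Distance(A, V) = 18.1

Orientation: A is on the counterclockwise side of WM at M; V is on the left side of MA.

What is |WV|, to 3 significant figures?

31.2

∠WMA = 77.7°, so MA runs at 24.0° + (180° − 77.7°) = 126° from the x-axis; with |MA| = 34.1, A = M + 34.1·(cos 126°, sin 126°) = (12.0, 41.8). MA ⟂ AV; with |AV| = 18.1 on the left of MA, V = A + 18.1·(-0.806, -0.592) = (-2.62, 31.1). Then |WV| = |V − W| = 31.2.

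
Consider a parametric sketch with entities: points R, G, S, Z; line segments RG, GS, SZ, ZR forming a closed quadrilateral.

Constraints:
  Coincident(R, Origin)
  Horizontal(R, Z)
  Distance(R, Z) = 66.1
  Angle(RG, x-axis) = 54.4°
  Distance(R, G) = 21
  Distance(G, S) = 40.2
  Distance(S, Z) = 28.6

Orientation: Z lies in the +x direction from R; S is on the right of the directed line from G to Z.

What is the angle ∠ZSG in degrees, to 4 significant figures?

109.3°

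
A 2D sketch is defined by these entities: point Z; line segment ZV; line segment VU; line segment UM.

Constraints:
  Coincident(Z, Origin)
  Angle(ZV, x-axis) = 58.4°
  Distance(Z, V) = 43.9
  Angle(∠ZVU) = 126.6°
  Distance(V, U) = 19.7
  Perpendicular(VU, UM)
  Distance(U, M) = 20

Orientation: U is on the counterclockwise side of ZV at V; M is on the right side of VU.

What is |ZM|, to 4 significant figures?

71.81

∠ZVU = 126.6°, so VU runs at 58.4° + (180° − 126.6°) = 111.8° from the x-axis; with |VU| = 19.7, U = V + 19.7·(cos 111.8°, sin 111.8°) = (15.69, 55.68). VU is perpendicular to UM; with |UM| = 20.0 on the right of VU, M = U + 20.0·(0.9285, 0.3714) = (34.26, 63.11). Then |ZM| = |M − Z| = 71.81.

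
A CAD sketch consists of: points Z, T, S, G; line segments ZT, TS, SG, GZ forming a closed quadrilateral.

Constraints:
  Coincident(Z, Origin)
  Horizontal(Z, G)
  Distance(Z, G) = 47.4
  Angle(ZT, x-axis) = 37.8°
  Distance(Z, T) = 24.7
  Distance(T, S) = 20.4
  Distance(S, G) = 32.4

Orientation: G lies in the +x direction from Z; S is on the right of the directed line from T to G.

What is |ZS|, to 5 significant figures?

16.105

Checks: |TS| = 20.40 ✓; |SG| = 32.40 ✓.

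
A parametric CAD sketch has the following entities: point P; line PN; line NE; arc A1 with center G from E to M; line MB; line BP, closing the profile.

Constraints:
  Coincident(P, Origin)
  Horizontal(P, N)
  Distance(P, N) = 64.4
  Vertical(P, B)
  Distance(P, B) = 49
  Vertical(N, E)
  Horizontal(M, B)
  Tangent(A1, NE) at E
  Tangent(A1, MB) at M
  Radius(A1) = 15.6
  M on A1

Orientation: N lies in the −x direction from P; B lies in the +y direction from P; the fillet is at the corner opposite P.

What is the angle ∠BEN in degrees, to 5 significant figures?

103.62°

The virtual corner opposite P is at (-64.400, 49.000). Tangency of A1 to NE means the radius GE is perpendicular to NE and the tangent condition forces GM to be normal to MB, with radius 15.6, so the center G sits 15.6 in from both sides at G = (-48.800, 33.400). That places the tangent points at E = (-64.400, 33.400) on NE and M = (-48.800, 49.000) on MB. Then cos ∠BEN = EB·EN / (|EB||EN|), giving 103.62°.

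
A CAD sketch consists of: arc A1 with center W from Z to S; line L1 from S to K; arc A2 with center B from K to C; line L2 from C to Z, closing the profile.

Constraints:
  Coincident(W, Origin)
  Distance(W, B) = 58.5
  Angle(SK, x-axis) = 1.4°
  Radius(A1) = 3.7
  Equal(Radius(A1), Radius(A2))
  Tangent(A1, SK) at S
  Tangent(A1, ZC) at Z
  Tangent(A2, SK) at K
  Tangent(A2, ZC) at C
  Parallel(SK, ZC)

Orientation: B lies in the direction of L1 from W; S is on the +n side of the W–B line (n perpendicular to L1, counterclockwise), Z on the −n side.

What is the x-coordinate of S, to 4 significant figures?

-0.09040

The slot axis is L1's direction at 1.4°, so u = (cos 1.4°, sin 1.4°) = (0.9997, 0.02443) and n = (−sin 1.4°, cos 1.4°) = (-0.02443, 0.9997). W is at the origin and B lies 58.5 along u from W, so B = 58.5·u = (58.48, 1.429). Tangency of A1 to both parallel lines with radius 3.7 puts S and Z at W ± 3.7·n: S = (-0.09040, 3.699), Z = (0.09040, -3.699). So S.x = -0.09040.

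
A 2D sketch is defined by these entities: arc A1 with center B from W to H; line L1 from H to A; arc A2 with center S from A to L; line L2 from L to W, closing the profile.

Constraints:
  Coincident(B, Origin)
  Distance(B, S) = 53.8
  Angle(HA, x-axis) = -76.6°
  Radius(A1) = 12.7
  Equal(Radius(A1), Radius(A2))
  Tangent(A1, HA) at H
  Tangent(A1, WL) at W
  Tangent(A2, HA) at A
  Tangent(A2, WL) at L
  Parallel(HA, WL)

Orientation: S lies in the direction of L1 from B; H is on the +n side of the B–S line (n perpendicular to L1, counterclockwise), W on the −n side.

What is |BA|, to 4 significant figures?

55.28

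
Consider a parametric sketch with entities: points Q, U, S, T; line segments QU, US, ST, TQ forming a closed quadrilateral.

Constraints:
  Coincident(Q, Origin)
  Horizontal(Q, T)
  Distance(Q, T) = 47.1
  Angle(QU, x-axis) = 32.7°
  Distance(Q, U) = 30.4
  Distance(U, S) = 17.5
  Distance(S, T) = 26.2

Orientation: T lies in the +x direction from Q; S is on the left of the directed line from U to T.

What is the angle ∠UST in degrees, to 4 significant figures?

73.53°

Q is at the origin; QT is horizontal with |QT| = 47.1 and T in +x, so T = (47.1, 0). QU runs at 32.7° with |QU| = 30.4, so U = (25.58, 16.42). S is determined by |US| = 17.5 and |ST| = 26.2 together: it lies at the intersection of circle(U, 17.5) and circle(T, 26.2). With |UT| = 27.07, the foot of the radical line on UT is 6.512 from U and the perpendicular offset is √(17.5² − 6.512²) = 16.24. Taking the left-of-UT solution: S = (40.61, 25.38).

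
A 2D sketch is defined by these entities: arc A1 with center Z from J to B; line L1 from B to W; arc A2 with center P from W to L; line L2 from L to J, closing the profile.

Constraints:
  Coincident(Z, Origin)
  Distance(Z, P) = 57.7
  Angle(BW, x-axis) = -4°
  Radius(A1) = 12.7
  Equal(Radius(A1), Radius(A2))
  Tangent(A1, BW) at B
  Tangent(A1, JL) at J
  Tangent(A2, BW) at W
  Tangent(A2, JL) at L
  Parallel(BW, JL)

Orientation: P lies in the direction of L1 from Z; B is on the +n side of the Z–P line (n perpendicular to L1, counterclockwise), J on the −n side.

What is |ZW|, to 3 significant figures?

59.1

Tangency of A1 to both parallel lines with radius 12.7 puts B and J at Z ± 12.7·n: B = (0.886, 12.7), J = (-0.886, -12.7). Equal radii place W and L the same way about P: W = P + 12.7·n = (58.4, 8.64), L = P − 12.7·n = (56.7, -16.7). Then |ZW| = |W − Z| = 59.1.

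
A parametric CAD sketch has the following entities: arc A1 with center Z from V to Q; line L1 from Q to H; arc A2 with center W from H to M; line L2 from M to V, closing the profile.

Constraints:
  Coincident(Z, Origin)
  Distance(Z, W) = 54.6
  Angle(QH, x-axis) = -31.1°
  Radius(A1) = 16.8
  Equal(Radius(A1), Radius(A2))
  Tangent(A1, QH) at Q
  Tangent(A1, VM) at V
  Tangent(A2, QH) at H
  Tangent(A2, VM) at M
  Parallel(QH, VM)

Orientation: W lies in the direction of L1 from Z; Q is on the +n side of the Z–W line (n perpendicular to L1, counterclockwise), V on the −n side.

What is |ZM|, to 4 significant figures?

57.13

The slot axis is L1's direction at -31.1°, so u = (cos -31.1°, sin -31.1°) = (0.8563, -0.5165) and n = (−sin -31.1°, cos -31.1°) = (0.5165, 0.8563). Z is at the origin and W lies 54.6 along u from Z, so W = 54.6·u = (46.75, -28.20). Tangency of A1 to both parallel lines with radius 16.8 puts Q and V at Z ± 16.8·n: Q = (8.678, 14.39), V = (-8.678, -14.39). Equal radii place H and M the same way about W: H = W + 16.8·n = (55.43, -13.82), M = W − 16.8·n = (38.07, -42.59). Then |ZM| = |M − Z| = 57.13.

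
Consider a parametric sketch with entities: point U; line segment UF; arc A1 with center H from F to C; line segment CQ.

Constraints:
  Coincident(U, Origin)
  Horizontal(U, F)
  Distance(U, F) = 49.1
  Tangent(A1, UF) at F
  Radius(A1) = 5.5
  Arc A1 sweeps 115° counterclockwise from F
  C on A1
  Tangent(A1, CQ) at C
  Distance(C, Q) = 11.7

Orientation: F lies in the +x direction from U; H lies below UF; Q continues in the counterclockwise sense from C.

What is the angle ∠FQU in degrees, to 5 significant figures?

69.537°

On A1, F sits at bearing 90° from H; a 115° counterclockwise sweep puts C at bearing 205°, so C = H + 5.5·(cos 205°, sin 205°) = (44.115, -7.8244). Since A1 is tangent to CQ there, HC ⟂ CQ, so CQ runs along (−sin 205°, cos 205°); with |CQ| = 11.7, Q = (49.060, -18.428). Then cos ∠FQU = QF·QU / (|QF||QU|), giving 69.537°.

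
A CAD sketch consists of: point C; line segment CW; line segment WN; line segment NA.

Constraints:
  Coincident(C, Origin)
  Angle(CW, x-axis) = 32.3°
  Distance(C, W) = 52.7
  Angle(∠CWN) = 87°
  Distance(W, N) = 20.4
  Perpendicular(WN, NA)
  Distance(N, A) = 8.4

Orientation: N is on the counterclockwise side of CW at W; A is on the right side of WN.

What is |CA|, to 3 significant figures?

63.5

C is at the origin; CW runs at 32.3° with length 52.7, so W = 52.7·(cos 32.3°, sin 32.3°) = (44.5, 28.2). ∠CWN = 87.0°, so WN runs at 32.3° + (180° − 87.0°) = 125° from the x-axis; with |WN| = 20.4, N = W + 20.4·(cos 125°, sin 125°) = (32.8, 44.8). WN is perpendicular to NA; with |NA| = 8.4 on the right of WN, A = N + 8.4·(0.816, 0.578) = (39.6, 49.7). Then |CA| = |A − C| = 63.5.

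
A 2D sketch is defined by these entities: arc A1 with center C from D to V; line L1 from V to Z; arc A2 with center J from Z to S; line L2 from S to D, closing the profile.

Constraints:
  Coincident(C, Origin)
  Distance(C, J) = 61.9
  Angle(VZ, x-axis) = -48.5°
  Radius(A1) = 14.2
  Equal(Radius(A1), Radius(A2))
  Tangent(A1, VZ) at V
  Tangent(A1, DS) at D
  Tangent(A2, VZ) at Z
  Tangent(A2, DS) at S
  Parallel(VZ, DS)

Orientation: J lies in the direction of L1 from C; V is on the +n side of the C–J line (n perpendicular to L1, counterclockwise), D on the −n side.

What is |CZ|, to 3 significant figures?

63.5

The slot axis is L1's direction at -48.5°, so u = (cos -48.5°, sin -48.5°) = (0.663, -0.749) and n = (−sin -48.5°, cos -48.5°) = (0.749, 0.663). C is at the origin and J lies 61.9 along u from C, so J = 61.9·u = (41.0, -46.4). Tangency of A1 to both parallel lines with radius 14.2 puts V and D at C ± 14.2·n: V = (10.6, 9.41), D = (-10.6, -9.41). Equal radii place Z and S the same way about J: Z = J + 14.2·n = (51.7, -37.0), S = J − 14.2·n = (30.4, -55.8). Then |CZ| = |Z − C| = 63.5.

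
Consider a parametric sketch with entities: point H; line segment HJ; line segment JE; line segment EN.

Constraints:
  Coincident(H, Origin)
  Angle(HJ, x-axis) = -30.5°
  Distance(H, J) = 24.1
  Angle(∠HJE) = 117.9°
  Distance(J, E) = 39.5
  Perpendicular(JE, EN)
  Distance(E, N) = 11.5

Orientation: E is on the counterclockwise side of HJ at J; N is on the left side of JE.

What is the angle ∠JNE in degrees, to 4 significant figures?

73.77°

∠HJE = 117.9°, so JE runs at -30.5° + (180° − 117.9°) = 31.60° from the x-axis; with |JE| = 39.5, E = J + 39.5·(cos 31.60°, sin 31.60°) = (54.41, 8.466). JE ⟂ EN; with |EN| = 11.5 on the left of JE, N = E + 11.5·(-0.5240, 0.8517) = (48.38, 18.26). Then cos ∠JNE = NJ·NE / (|NJ||NE|), giving 73.77°.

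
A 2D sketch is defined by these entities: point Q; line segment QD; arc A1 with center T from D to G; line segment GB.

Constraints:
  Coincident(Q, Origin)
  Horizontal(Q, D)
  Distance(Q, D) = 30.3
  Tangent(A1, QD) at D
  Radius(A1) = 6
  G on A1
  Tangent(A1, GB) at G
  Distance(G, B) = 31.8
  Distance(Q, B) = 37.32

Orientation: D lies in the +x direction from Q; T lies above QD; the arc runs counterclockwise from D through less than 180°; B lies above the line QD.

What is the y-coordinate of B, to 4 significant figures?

34.32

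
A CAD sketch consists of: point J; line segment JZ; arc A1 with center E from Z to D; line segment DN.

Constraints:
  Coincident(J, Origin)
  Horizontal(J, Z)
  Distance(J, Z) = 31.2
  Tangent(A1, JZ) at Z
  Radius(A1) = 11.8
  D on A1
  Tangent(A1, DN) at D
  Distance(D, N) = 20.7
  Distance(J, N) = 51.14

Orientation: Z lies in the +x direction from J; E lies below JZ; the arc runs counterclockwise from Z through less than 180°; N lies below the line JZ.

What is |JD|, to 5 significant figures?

30.465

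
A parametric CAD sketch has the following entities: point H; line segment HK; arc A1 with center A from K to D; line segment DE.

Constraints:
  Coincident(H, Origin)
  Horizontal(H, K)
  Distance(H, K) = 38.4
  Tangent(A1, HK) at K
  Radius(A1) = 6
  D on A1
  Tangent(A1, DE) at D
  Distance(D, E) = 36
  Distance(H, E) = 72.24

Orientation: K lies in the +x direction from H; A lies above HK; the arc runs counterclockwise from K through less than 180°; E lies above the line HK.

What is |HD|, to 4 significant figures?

43.15

H is at the origin; HK is horizontal with |HK| = 38.4 and K on the +x side, so K = (38.40, 0.000). Since A1 is tangent to HK there, AK ⟂ HK, so A = K + (0, 6) = (38.40, 6.000). Since AD ⟂ DE (tangency), |AE| = √(6.0² + 36.0²) = 36.50 regardless of where D sits on A1. So E lies on both circle(H, 72.24) and circle(A, 36.50); the above-HK intersection is E = (65.52, 30.42). D is the foot of the tangent from E: D = (43.09, 2.262).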